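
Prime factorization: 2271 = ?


2271 / 3 = 757
757 / 757 = 1
2271 = 3 × 757


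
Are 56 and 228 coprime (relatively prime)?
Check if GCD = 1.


Euclidean algorithm:
228 = 4 * 56 + 4
56 = 14 * 4 + 0
GCD(56, 228) = 4

No, not coprime (GCD = 4)


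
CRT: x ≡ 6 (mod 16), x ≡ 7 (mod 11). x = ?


M = 16*11 = 176
M1 = M/16 = 11, M2 = M/11 = 16
M1^(-1) mod 16 = 3, M2^(-1) mod 11 = 9
x = 6*11*3 + 7*16*9 = 1206
1206 mod 176 = 150
Check: 150 mod 16 = 6 ✓, 150 mod 11 = 7 ✓

x ≡ 150 (mod 176)


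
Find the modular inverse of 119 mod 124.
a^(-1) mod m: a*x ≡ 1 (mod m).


Use the extended Euclidean algorithm on (124, 119); each row r = 124*s + 119*t:
r=124, s=1, t=0
r=119, s=0, t=1
q=1: r=5, s=1, t=-1   [124*(1) + 119*(-1) = 5]
q=23: r=4, s=-23, t=24   [124*(-23) + 119*(24) = 4]
q=1: r=1, s=24, t=-25   [124*(24) + 119*(-25) = 1]
q=4: r=0, s=-119, t=124   [124*(-119) + 119*(124) = 0]
GCD = 1 with t = -25, so 119*(-25) ≡ 1 (mod 124)
Inverse = -25 mod 124 = 99
Check: 119 * 99 = 11781 ≡ 1 (mod 124)

119^(-1) ≡ 99 (mod 124)


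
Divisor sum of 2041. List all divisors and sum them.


Divisors of 2041: 1, 13, 157, 2041
Sum = 1 + 13 + 157 + 2041 = 2212

σ(2041) = 2212


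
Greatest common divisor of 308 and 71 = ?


308 = 4 * 71 + 24
71 = 2 * 24 + 23
24 = 1 * 23 + 1
23 = 23 * 1 + 0
GCD = 1


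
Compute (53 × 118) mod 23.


53 × 118 = 6254
6254 mod 23 = 21


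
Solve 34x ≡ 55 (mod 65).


GCD(34, 65) = 1, unique solution
a^(-1) mod 65 = 44
x = 44 * 55 mod 65 = 15

x ≡ 15 (mod 65)


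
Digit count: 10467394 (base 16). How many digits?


10467394 in base 16 = 9FB842
Number of digits = 6

6 digits (base 16)


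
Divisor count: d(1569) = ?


1569 = 3^1 × 523^1
d(1569) = (1+1) × (1+1) = 4

4 divisors


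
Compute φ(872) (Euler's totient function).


872 = 2^3 × 109
Prime factors: 2, 109
φ(872) = 872 × (1-1/2) × (1-1/109)
= 872 × 1/2 × 108/109 = 432

φ(872) = 432


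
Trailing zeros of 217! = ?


floor(217/5) = 43
floor(217/25) = 8
floor(217/125) = 1
Total = 52

52 trailing zeros


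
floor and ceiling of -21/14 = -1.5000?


-21/14 = -1.5000
floor = -2
ceil = -1

floor = -2, ceil = -1


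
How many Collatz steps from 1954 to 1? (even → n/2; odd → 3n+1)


1954 → 977 → 2932 → 1466 → 733 → 2200 → 1100 → 550 → 275 → 826 → 413 → 1240 → 620 → 310 → 155 → 466 → 233 → 700 → 350 → 175 → 526 → 263 → 790 → 395 → 1186 → 593 → 1780 → 890 → 445 → 1336 → 668 → 334 → 167 → 502 → 251 → 754 → 377 → 1132 → 566 → 283 → 850 → 425 → 1276 → 638 → 319 → 958 → 479 → 1438 → 719 → 2158 → 1079 → 3238 → 1619 → 4858 → 2429 → 7288 → 3644 → 1822 → 911 → 2734 → 1367 → 4102 → 2051 → 6154 → 3077 → 9232 → 4616 → 2308 → 1154 → 577 → 1732 → 866 → 433 → 1300 → 650 → 325 → 976 → 488 → 244 → 122 → 61 → 184 → 92 → 46 → 23 → 70 → 35 → 106 → 53 → 160 → 80 → 40 → 20 → 10 → 5 → 16 → 8 → 4 → 2 → 1
Total steps = 99

99 steps


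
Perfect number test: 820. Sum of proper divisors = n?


Proper divisors of 820: 1, 2, 4, 5, 10, 20, 41, 82, 164, 205, 410
Sum = 1 + 2 + 4 + 5 + 10 + 20 + 41 + 82 + 164 + 205 + 410 = 944

No, 820 is not perfect (944 ≠ 820)


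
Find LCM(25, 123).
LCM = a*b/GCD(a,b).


GCD(25, 123) = 1
LCM = 25*123/1 = 3075/1 = 3075

LCM = 3075


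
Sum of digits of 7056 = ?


7 + 0 + 5 + 6 = 18


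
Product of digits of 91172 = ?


9 × 1 × 1 × 7 × 2 = 126


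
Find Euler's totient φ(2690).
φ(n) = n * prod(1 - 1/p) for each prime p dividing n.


2690 = 2 × 5 × 269
Prime factors: 2, 5, 269
φ(2690) = 2690 × (1-1/2) × (1-1/5) × (1-1/269)
= 2690 × 1/2 × 4/5 × 268/269 = 1072

φ(2690) = 1072


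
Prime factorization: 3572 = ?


3572 / 2 = 1786
1786 / 2 = 893
893 / 19 = 47
47 / 47 = 1
3572 = 2^2 × 19 × 47


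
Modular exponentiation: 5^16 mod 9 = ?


5^1 mod 9 = 5
5^2 mod 9 = 7
5^3 mod 9 = 8
5^4 mod 9 = 4
5^5 mod 9 = 2
5^6 mod 9 = 1
5^7 mod 9 = 5
5^8 mod 9 = 7
5^9 mod 9 = 8
5^10 mod 9 = 4
5^11 mod 9 = 2
5^12 mod 9 = 1
5^13 mod 9 = 5
5^14 mod 9 = 7
5^15 mod 9 = 8
5^16 mod 9 = 4


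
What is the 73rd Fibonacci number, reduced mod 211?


F(k) mod 211 for k=1..73:
1, 1, 2, 3, 5, 8, 13, 21, 34, 55, 89, 144, 22, 166, 188, 143, 120, 52, 172, 13, 185, 198, 172, 159, 120, 68, 188, 45, 22, 67, 89, 156, 34, 190, 13, 203, 5, 208, 2, 210, 1, 0, 1, 1, 2, 3, 5, 8, 13, 21, 34, 55, 89, 144, 22, 166, 188, 143, 120, 52, 172, 13, 185, 198, 172, 159, 120, 68, 188, 45, 22, 67, 89
F(73) mod 211 = 89


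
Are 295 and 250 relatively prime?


Euclidean algorithm:
295 = 1 * 250 + 45
250 = 5 * 45 + 25
45 = 1 * 25 + 20
25 = 1 * 20 + 5
20 = 4 * 5 + 0
GCD(295, 250) = 5

No, not coprime (GCD = 5)


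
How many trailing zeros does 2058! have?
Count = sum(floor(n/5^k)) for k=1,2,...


floor(2058/5) = 411
floor(2058/25) = 82
floor(2058/125) = 16
floor(2058/625) = 3
Total = 512

512 trailing zeros


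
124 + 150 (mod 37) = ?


124 + 150 = 274
274 mod 37 = 15


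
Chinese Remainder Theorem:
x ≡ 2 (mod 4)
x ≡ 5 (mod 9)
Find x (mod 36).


M = 4*9 = 36
M1 = M/4 = 9, M2 = M/9 = 4
M1^(-1) mod 4 = 1, M2^(-1) mod 9 = 7
x = 2*9*1 + 5*4*7 = 158
158 mod 36 = 14
Check: 14 mod 4 = 2 ✓, 14 mod 9 = 5 ✓

x ≡ 14 (mod 36)


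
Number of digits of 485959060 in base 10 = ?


485959060 has 9 digits in base 10
floor(log10(485959060)) + 1 = floor(8.6866) + 1 = 9

9 digits (base 10)


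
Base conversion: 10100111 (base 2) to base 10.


10100111 (base 2) = 167 (decimal)
167 (decimal) = 167 (base 10)


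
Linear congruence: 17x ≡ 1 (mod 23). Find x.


GCD(17, 23) = 1, unique solution
a^(-1) mod 23 = 19
x = 19 * 1 mod 23 = 19

x ≡ 19 (mod 23)


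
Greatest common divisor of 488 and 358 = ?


488 = 1 * 358 + 130
358 = 2 * 130 + 98
130 = 1 * 98 + 32
98 = 3 * 32 + 2
32 = 16 * 2 + 0
GCD = 2


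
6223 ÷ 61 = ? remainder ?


6223 = 61 * 102 + 1
Check: 6222 + 1 = 6223

q = 102, r = 1


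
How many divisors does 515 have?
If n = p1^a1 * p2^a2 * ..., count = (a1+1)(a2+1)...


515 = 5^1 × 103^1
d(515) = (1+1) × (1+1) = 4

4 divisors


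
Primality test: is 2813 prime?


2813 / 29 = 97 (exact division)
2813 is NOT prime.

No, 2813 is not prime


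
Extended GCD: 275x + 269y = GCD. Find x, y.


Tabular extended Euclidean (each row: r = 275*s + 269*t):
r=275, s=1, t=0
r=269, s=0, t=1
q=1: r=6, s=1, t=-1   [275*(1) + 269*(-1) = 6]
q=44: r=5, s=-44, t=45   [275*(-44) + 269*(45) = 5]
q=1: r=1, s=45, t=-46   [275*(45) + 269*(-46) = 1]
q=5: r=0, s=-269, t=275   [275*(-269) + 269*(275) = 0]
GCD = 1; from the row with r=1: x=45, y=-46
Check: 275*(45) + 269*(-46) = 12375 - 12374 = 1

GCD = 1, x = 45, y = -46


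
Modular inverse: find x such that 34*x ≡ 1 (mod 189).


Use the extended Euclidean algorithm on (189, 34); each row r = 189*s + 34*t:
r=189, s=1, t=0
r=34, s=0, t=1
q=5: r=19, s=1, t=-5   [189*(1) + 34*(-5) = 19]
q=1: r=15, s=-1, t=6   [189*(-1) + 34*(6) = 15]
q=1: r=4, s=2, t=-11   [189*(2) + 34*(-11) = 4]
q=3: r=3, s=-7, t=39   [189*(-7) + 34*(39) = 3]
q=1: r=1, s=9, t=-50   [189*(9) + 34*(-50) = 1]
q=3: r=0, s=-34, t=189   [189*(-34) + 34*(189) = 0]
GCD = 1 with t = -50, so 34*(-50) ≡ 1 (mod 189)
Inverse = -50 mod 189 = 139
Check: 34 * 139 = 4726 ≡ 1 (mod 189)

34^(-1) ≡ 139 (mod 189)


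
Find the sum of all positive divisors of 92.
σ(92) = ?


Divisors of 92: 1, 2, 4, 23, 46, 92
Sum = 1 + 2 + 4 + 23 + 46 + 92 = 168

σ(92) = 168


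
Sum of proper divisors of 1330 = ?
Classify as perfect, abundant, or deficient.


Proper divisors: 1, 2, 5, 7, 10, 14, 19, 35, 38, 70, 95, 133, 190, 266, 665
Sum = 1 + 2 + 5 + 7 + 10 + 14 + 19 + 35 + 38 + 70 + 95 + 133 + 190 + 266 + 665 = 1550
1550 > 1330 → abundant

s(1330) = 1550 (abundant)


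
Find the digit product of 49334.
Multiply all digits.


4 × 9 × 3 × 3 × 4 = 1296


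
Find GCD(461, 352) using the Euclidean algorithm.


461 = 1 * 352 + 109
352 = 3 * 109 + 25
109 = 4 * 25 + 9
25 = 2 * 9 + 7
9 = 1 * 7 + 2
7 = 3 * 2 + 1
2 = 2 * 1 + 0
GCD = 1


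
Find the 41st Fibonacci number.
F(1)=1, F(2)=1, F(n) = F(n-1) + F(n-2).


Sequence: 1, 1, 2, 3, 5, 8, 13, 21, 34, 55, 89, 144, 233, 377, 610, 987, 1597, 2584, 4181, 6765, 10946, 17711, 28657, 46368, 75025, 121393, 196418, 317811, 514229, 832040, 1346269, 2178309, 3524578, 5702887, 9227465, 14930352, 24157817, 39088169, 63245986, 102334155, 165580141
F(41) = 165580141


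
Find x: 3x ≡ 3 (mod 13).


GCD(3, 13) = 1, unique solution
a^(-1) mod 13 = 9
x = 9 * 3 mod 13 = 1

x ≡ 1 (mod 13)


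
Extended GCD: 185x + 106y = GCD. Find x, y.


Tabular extended Euclidean (each row: r = 185*s + 106*t):
r=185, s=1, t=0
r=106, s=0, t=1
q=1: r=79, s=1, t=-1   [185*(1) + 106*(-1) = 79]
q=1: r=27, s=-1, t=2   [185*(-1) + 106*(2) = 27]
q=2: r=25, s=3, t=-5   [185*(3) + 106*(-5) = 25]
q=1: r=2, s=-4, t=7   [185*(-4) + 106*(7) = 2]
q=12: r=1, s=51, t=-89   [185*(51) + 106*(-89) = 1]
q=2: r=0, s=-106, t=185   [185*(-106) + 106*(185) = 0]
GCD = 1; from the row with r=1: x=51, y=-89
Check: 185*(51) + 106*(-89) = 9435 - 9434 = 1

GCD = 1, x = 51, y = -89


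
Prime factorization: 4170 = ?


4170 / 2 = 2085
2085 / 3 = 695
695 / 5 = 139
139 / 139 = 1
4170 = 2 × 3 × 5 × 139


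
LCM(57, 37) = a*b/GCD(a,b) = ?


GCD(57, 37) = 1
LCM = 57*37/1 = 2109/1 = 2109

LCM = 2109


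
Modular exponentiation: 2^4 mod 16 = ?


2^1 mod 16 = 2
2^2 mod 16 = 4
2^3 mod 16 = 8
2^4 mod 16 = 0


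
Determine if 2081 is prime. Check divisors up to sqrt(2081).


Check divisors up to sqrt(2081) = 45.6180
No divisors found.
2081 is prime.

Yes, 2081 is prime


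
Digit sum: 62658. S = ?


6 + 2 + 6 + 5 + 8 = 27


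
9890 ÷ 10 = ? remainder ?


9890 = 10 * 989 + 0
Check: 9890 + 0 = 9890

q = 989, r = 0


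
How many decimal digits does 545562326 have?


545562326 has 9 digits in base 10
floor(log10(545562326)) + 1 = floor(8.7368) + 1 = 9

9 digits (base 10)


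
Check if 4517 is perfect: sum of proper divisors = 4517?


Proper divisors of 4517: 1
Sum = 1 = 1

No, 4517 is not perfect (1 ≠ 4517)


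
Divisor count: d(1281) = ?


1281 = 3^1 × 7^1 × 61^1
d(1281) = (1+1) × (1+1) × (1+1) = 8

8 divisors


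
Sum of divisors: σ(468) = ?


Divisors of 468: 1, 2, 3, 4, 6, 9, 12, 13, 18, 26, 36, 39, 52, 78, 117, 156, 234, 468
Sum = 1 + 2 + 3 + 4 + 6 + 9 + 12 + 13 + 18 + 26 + 36 + 39 + 52 + 78 + 117 + 156 + 234 + 468 = 1274

σ(468) = 1274


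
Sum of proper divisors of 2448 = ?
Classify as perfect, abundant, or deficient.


Proper divisors: 1, 2, 3, 4, 6, 8, 9, 12, 16, 17, 18, 24, 34, 36, 48, 51, 68, 72, 102, 136, 144, 153, 204, 272, 306, 408, 612, 816, 1224
Sum = 1 + 2 + 3 + 4 + 6 + 8 + 9 + 12 + 16 + 17 + 18 + 24 + 34 + 36 + 48 + 51 + 68 + 72 + 102 + 136 + 144 + 153 + 204 + 272 + 306 + 408 + 612 + 816 + 1224 = 4806
4806 > 2448 → abundant

s(2448) = 4806 (abundant)


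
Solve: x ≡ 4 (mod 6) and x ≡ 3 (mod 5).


M = 6*5 = 30
M1 = M/6 = 5, M2 = M/5 = 6
M1^(-1) mod 6 = 5, M2^(-1) mod 5 = 1
x = 4*5*5 + 3*6*1 = 118
118 mod 30 = 28
Check: 28 mod 6 = 4 ✓, 28 mod 5 = 3 ✓

x ≡ 28 (mod 30)


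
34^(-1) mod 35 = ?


Use the extended Euclidean algorithm on (35, 34); each row r = 35*s + 34*t:
r=35, s=1, t=0
r=34, s=0, t=1
q=1: r=1, s=1, t=-1   [35*(1) + 34*(-1) = 1]
q=34: r=0, s=-34, t=35   [35*(-34) + 34*(35) = 0]
GCD = 1 with t = -1, so 34*(-1) ≡ 1 (mod 35)
Inverse = -1 mod 35 = 34
Check: 34 * 34 = 1156 ≡ 1 (mod 35)

34^(-1) ≡ 34 (mod 35)


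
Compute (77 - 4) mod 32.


77 - 4 = 73
73 mod 32 = 9


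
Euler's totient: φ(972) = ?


972 = 2^2 × 3^5
Prime factors: 2, 3
φ(972) = 972 × (1-1/2) × (1-1/3)
= 972 × 1/2 × 2/3 = 324

φ(972) = 324


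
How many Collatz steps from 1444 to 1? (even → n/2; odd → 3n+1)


1444 → 722 → 361 → 1084 → 542 → 271 → 814 → 407 → 1222 → 611 → 1834 → 917 → 2752 → 1376 → 688 → 344 → 172 → 86 → 43 → 130 → 65 → 196 → 98 → 49 → 148 → 74 → 37 → 112 → 56 → 28 → 14 → 7 → 22 → 11 → 34 → 17 → 52 → 26 → 13 → 40 → 20 → 10 → 5 → 16 → 8 → 4 → 2 → 1
Total steps = 47

47 steps


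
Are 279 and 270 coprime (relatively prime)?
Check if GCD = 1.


Euclidean algorithm:
279 = 1 * 270 + 9
270 = 30 * 9 + 0
GCD(279, 270) = 9

No, not coprime (GCD = 9)


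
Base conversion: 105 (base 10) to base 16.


105 (base 10) = 105 (decimal)
105 (decimal) = 69 (base 16)


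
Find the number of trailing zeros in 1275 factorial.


floor(1275/5) = 255
floor(1275/25) = 51
floor(1275/125) = 10
floor(1275/625) = 2
Total = 318

318 trailing zeros


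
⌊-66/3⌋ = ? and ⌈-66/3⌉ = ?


-66/3 = -22.0000
floor = -22
ceil = -22

floor = -22, ceil = -22


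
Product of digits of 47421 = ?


4 × 7 × 4 × 2 × 1 = 224


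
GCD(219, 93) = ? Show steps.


219 = 2 * 93 + 33
93 = 2 * 33 + 27
33 = 1 * 27 + 6
27 = 4 * 6 + 3
6 = 2 * 3 + 0
GCD = 3


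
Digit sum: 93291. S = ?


9 + 3 + 2 + 9 + 1 = 24


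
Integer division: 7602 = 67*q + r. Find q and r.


7602 = 67 * 113 + 31
Check: 7571 + 31 = 7602

q = 113, r = 31


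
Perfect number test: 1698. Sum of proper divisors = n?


Proper divisors of 1698: 1, 2, 3, 6, 283, 566, 849
Sum = 1 + 2 + 3 + 6 + 283 + 566 + 849 = 1710

No, 1698 is not perfect (1710 ≠ 1698)


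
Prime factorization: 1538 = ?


1538 / 2 = 769
769 / 769 = 1
1538 = 2 × 769


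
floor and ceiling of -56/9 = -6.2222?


-56/9 = -6.2222
floor = -7
ceil = -6

floor = -7, ceil = -6


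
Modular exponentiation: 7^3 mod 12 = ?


7^1 mod 12 = 7
7^2 mod 12 = 1
7^3 mod 12 = 7


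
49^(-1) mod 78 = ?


Use the extended Euclidean algorithm on (78, 49); each row r = 78*s + 49*t:
r=78, s=1, t=0
r=49, s=0, t=1
q=1: r=29, s=1, t=-1   [78*(1) + 49*(-1) = 29]
q=1: r=20, s=-1, t=2   [78*(-1) + 49*(2) = 20]
q=1: r=9, s=2, t=-3   [78*(2) + 49*(-3) = 9]
q=2: r=2, s=-5, t=8   [78*(-5) + 49*(8) = 2]
q=4: r=1, s=22, t=-35   [78*(22) + 49*(-35) = 1]
q=2: r=0, s=-49, t=78   [78*(-49) + 49*(78) = 0]
GCD = 1 with t = -35, so 49*(-35) ≡ 1 (mod 78)
Inverse = -35 mod 78 = 43
Check: 49 * 43 = 2107 ≡ 1 (mod 78)

49^(-1) ≡ 43 (mod 78)


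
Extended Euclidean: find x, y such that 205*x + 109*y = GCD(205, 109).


Tabular extended Euclidean (each row: r = 205*s + 109*t):
r=205, s=1, t=0
r=109, s=0, t=1
q=1: r=96, s=1, t=-1   [205*(1) + 109*(-1) = 96]
q=1: r=13, s=-1, t=2   [205*(-1) + 109*(2) = 13]
q=7: r=5, s=8, t=-15   [205*(8) + 109*(-15) = 5]
q=2: r=3, s=-17, t=32   [205*(-17) + 109*(32) = 3]
q=1: r=2, s=25, t=-47   [205*(25) + 109*(-47) = 2]
q=1: r=1, s=-42, t=79   [205*(-42) + 109*(79) = 1]
q=2: r=0, s=109, t=-205   [205*(109) + 109*(-205) = 0]
GCD = 1; from the row with r=1: x=-42, y=79
Check: 205*(-42) + 109*(79) = -8610 + 8611 = 1

GCD = 1, x = -42, y = 79


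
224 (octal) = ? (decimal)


224 (base 8) = 148 (decimal)
148 (decimal) = 148 (base 10)


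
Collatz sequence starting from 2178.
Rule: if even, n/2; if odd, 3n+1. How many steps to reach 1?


2178 → 1089 → 3268 → 1634 → 817 → 2452 → 1226 → 613 → 1840 → 920 → 460 → 230 → 115 → 346 → 173 → 520 → 260 → 130 → 65 → 196 → 98 → 49 → 148 → 74 → 37 → 112 → 56 → 28 → 14 → 7 → 22 → 11 → 34 → 17 → 52 → 26 → 13 → 40 → 20 → 10 → 5 → 16 → 8 → 4 → 2 → 1
Total steps = 45

45 steps


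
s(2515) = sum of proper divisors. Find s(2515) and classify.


Proper divisors: 1, 5, 503
Sum = 1 + 5 + 503 = 509
509 < 2515 → deficient

s(2515) = 509 (deficient)


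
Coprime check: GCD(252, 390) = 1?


Euclidean algorithm:
390 = 1 * 252 + 138
252 = 1 * 138 + 114
138 = 1 * 114 + 24
114 = 4 * 24 + 18
24 = 1 * 18 + 6
18 = 3 * 6 + 0
GCD(252, 390) = 6

No, not coprime (GCD = 6)


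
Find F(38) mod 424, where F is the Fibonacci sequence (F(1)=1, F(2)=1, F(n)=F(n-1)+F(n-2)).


F(k) mod 424 for k=1..38:
1, 1, 2, 3, 5, 8, 13, 21, 34, 55, 89, 144, 233, 377, 186, 139, 325, 40, 365, 405, 346, 327, 249, 152, 401, 129, 106, 235, 341, 152, 69, 221, 290, 87, 377, 40, 417, 33
F(38) mod 424 = 33


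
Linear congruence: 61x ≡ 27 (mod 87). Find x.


GCD(61, 87) = 1, unique solution
a^(-1) mod 87 = 10
x = 10 * 27 mod 87 = 9

x ≡ 9 (mod 87)


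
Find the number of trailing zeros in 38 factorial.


floor(38/5) = 7
floor(38/25) = 1
Total = 8

8 trailing zeros


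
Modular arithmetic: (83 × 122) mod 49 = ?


83 × 122 = 10126
10126 mod 49 = 32


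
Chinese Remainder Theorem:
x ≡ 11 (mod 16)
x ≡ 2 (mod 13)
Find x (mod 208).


M = 16*13 = 208
M1 = M/16 = 13, M2 = M/13 = 16
M1^(-1) mod 16 = 5, M2^(-1) mod 13 = 9
x = 11*13*5 + 2*16*9 = 1003
1003 mod 208 = 171
Check: 171 mod 16 = 11 ✓, 171 mod 13 = 2 ✓

x ≡ 171 (mod 208)


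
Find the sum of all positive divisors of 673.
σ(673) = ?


Divisors of 673: 1, 673
Sum = 1 + 673 = 674

σ(673) = 674


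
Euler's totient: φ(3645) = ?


3645 = 3^6 × 5
Prime factors: 3, 5
φ(3645) = 3645 × (1-1/3) × (1-1/5)
= 3645 × 2/3 × 4/5 = 1944

φ(3645) = 1944


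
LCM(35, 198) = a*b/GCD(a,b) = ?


GCD(35, 198) = 1
LCM = 35*198/1 = 6930/1 = 6930

LCM = 6930


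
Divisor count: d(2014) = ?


2014 = 2^1 × 19^1 × 53^1
d(2014) = (1+1) × (1+1) × (1+1) = 8

8 divisors


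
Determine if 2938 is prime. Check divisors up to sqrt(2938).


2938 / 2 = 1469 (exact division)
2938 is NOT prime.

No, 2938 is not prime


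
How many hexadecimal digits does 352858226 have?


352858226 in base 16 = 15083072
Number of digits = 8

8 digits (base 16)


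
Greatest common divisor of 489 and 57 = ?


489 = 8 * 57 + 33
57 = 1 * 33 + 24
33 = 1 * 24 + 9
24 = 2 * 9 + 6
9 = 1 * 6 + 3
6 = 2 * 3 + 0
GCD = 3


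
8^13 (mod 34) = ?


8^1 mod 34 = 8
8^2 mod 34 = 30
8^3 mod 34 = 2
8^4 mod 34 = 16
8^5 mod 34 = 26
8^6 mod 34 = 4
8^7 mod 34 = 32
8^8 mod 34 = 18
8^9 mod 34 = 8
8^10 mod 34 = 30
8^11 mod 34 = 2
8^12 mod 34 = 16
8^13 mod 34 = 26


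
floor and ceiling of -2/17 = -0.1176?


-2/17 = -0.1176
floor = -1
ceil = 0

floor = -1, ceil = 0


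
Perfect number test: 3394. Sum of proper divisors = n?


Proper divisors of 3394: 1, 2, 1697
Sum = 1 + 2 + 1697 = 1700

No, 3394 is not perfect (1700 ≠ 3394)


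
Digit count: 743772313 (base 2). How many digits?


743772313 in base 2 = 101100010101010001000010011001
Number of digits = 30

30 digits (base 2)


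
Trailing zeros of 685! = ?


floor(685/5) = 137
floor(685/25) = 27
floor(685/125) = 5
floor(685/625) = 1
Total = 170

170 trailing zeros


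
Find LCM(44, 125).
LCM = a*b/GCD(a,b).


GCD(44, 125) = 1
LCM = 44*125/1 = 5500/1 = 5500

LCM = 5500


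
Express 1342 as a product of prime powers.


1342 / 2 = 671
671 / 11 = 61
61 / 61 = 1
1342 = 2 × 11 × 61


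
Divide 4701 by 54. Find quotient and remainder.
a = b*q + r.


4701 = 54 * 87 + 3
Check: 4698 + 3 = 4701

q = 87, r = 3


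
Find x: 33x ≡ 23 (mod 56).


GCD(33, 56) = 1, unique solution
a^(-1) mod 56 = 17
x = 17 * 23 mod 56 = 55

x ≡ 55 (mod 56)


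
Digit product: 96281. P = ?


9 × 6 × 2 × 8 × 1 = 864


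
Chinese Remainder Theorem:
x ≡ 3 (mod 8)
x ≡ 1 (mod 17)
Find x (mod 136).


M = 8*17 = 136
M1 = M/8 = 17, M2 = M/17 = 8
M1^(-1) mod 8 = 1, M2^(-1) mod 17 = 15
x = 3*17*1 + 1*8*15 = 171
171 mod 136 = 35
Check: 35 mod 8 = 3 ✓, 35 mod 17 = 1 ✓

x ≡ 35 (mod 136)


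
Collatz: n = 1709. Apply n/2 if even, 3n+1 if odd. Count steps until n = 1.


1709 → 5128 → 2564 → 1282 → 641 → 1924 → 962 → 481 → 1444 → 722 → 361 → 1084 → 542 → 271 → 814 → 407 → 1222 → 611 → 1834 → 917 → 2752 → 1376 → 688 → 344 → 172 → 86 → 43 → 130 → 65 → 196 → 98 → 49 → 148 → 74 → 37 → 112 → 56 → 28 → 14 → 7 → 22 → 11 → 34 → 17 → 52 → 26 → 13 → 40 → 20 → 10 → 5 → 16 → 8 → 4 → 2 → 1
Total steps = 55

55 steps


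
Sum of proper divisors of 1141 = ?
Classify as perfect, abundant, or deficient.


Proper divisors: 1, 7, 163
Sum = 1 + 7 + 163 = 171
171 < 1141 → deficient

s(1141) = 171 (deficient)


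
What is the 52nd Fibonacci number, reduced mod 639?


F(k) mod 639 for k=1..52:
1, 1, 2, 3, 5, 8, 13, 21, 34, 55, 89, 144, 233, 377, 610, 348, 319, 28, 347, 375, 83, 458, 541, 360, 262, 622, 245, 228, 473, 62, 535, 597, 493, 451, 305, 117, 422, 539, 322, 222, 544, 127, 32, 159, 191, 350, 541, 252, 154, 406, 560, 327
F(52) mod 639 = 327


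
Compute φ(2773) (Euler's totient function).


2773 = 47 × 59
Prime factors: 47, 59
φ(2773) = 2773 × (1-1/47) × (1-1/59)
= 2773 × 46/47 × 58/59 = 2668

φ(2773) = 2668


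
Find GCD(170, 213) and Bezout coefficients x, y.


Tabular extended Euclidean (each row: r = 170*s + 213*t):
r=170, s=1, t=0
r=213, s=0, t=1
q=0: r=170, s=1, t=0   [170*(1) + 213*(0) = 170]
q=1: r=43, s=-1, t=1   [170*(-1) + 213*(1) = 43]
q=3: r=41, s=4, t=-3   [170*(4) + 213*(-3) = 41]
q=1: r=2, s=-5, t=4   [170*(-5) + 213*(4) = 2]
q=20: r=1, s=104, t=-83   [170*(104) + 213*(-83) = 1]
q=2: r=0, s=-213, t=170   [170*(-213) + 213*(170) = 0]
GCD = 1; from the row with r=1: x=104, y=-83
Check: 170*(104) + 213*(-83) = 17680 - 17679 = 1

GCD = 1, x = 104, y = -83


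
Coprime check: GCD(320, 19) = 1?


Euclidean algorithm:
320 = 16 * 19 + 16
19 = 1 * 16 + 3
16 = 5 * 3 + 1
3 = 3 * 1 + 0
GCD(320, 19) = 1

Yes, coprime (GCD = 1)


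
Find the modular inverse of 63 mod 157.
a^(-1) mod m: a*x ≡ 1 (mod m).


Use the extended Euclidean algorithm on (157, 63); each row r = 157*s + 63*t:
r=157, s=1, t=0
r=63, s=0, t=1
q=2: r=31, s=1, t=-2   [157*(1) + 63*(-2) = 31]
q=2: r=1, s=-2, t=5   [157*(-2) + 63*(5) = 1]
q=31: r=0, s=63, t=-157   [157*(63) + 63*(-157) = 0]
GCD = 1 with t = 5, so 63*(5) ≡ 1 (mod 157)
Inverse = 5 mod 157 = 5
Check: 63 * 5 = 315 ≡ 1 (mod 157)

63^(-1) ≡ 5 (mod 157)


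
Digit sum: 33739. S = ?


3 + 3 + 7 + 3 + 9 = 25


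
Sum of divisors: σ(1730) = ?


Divisors of 1730: 1, 2, 5, 10, 173, 346, 865, 1730
Sum = 1 + 2 + 5 + 10 + 173 + 346 + 865 + 1730 = 3132

σ(1730) = 3132


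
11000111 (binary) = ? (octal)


11000111 (base 2) = 199 (decimal)
199 (decimal) = 307 (base 8)


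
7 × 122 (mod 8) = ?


7 × 122 = 854
854 mod 8 = 6


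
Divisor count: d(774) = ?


774 = 2^1 × 3^2 × 43^1
d(774) = (1+1) × (2+1) × (1+1) = 12

12 divisors


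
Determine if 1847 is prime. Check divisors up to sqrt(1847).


Check divisors up to sqrt(1847) = 42.9767
No divisors found.
1847 is prime.

Yes, 1847 is prime


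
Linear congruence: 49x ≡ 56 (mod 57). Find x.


GCD(49, 57) = 1, unique solution
a^(-1) mod 57 = 7
x = 7 * 56 mod 57 = 50

x ≡ 50 (mod 57)


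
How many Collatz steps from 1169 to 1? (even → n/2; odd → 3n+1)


1169 → 3508 → 1754 → 877 → 2632 → 1316 → 658 → 329 → 988 → 494 → 247 → 742 → 371 → 1114 → 557 → 1672 → 836 → 418 → 209 → 628 → 314 → 157 → 472 → 236 → 118 → 59 → 178 → 89 → 268 → 134 → 67 → 202 → 101 → 304 → 152 → 76 → 38 → 19 → 58 → 29 → 88 → 44 → 22 → 11 → 34 → 17 → 52 → 26 → 13 → 40 → 20 → 10 → 5 → 16 → 8 → 4 → 2 → 1
Total steps = 57

57 steps


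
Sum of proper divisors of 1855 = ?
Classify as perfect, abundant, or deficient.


Proper divisors: 1, 5, 7, 35, 53, 265, 371
Sum = 1 + 5 + 7 + 35 + 53 + 265 + 371 = 737
737 < 1855 → deficient

s(1855) = 737 (deficient)


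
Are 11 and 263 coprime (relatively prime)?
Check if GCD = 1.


Euclidean algorithm:
263 = 23 * 11 + 10
11 = 1 * 10 + 1
10 = 10 * 1 + 0
GCD(11, 263) = 1

Yes, coprime (GCD = 1)


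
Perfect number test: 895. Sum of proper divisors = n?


Proper divisors of 895: 1, 5, 179
Sum = 1 + 5 + 179 = 185

No, 895 is not perfect (185 ≠ 895)


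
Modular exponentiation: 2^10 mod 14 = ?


2^1 mod 14 = 2
2^2 mod 14 = 4
2^3 mod 14 = 8
2^4 mod 14 = 2
2^5 mod 14 = 4
2^6 mod 14 = 8
2^7 mod 14 = 2
2^8 mod 14 = 4
2^9 mod 14 = 8
2^10 mod 14 = 2


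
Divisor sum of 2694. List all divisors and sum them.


Divisors of 2694: 1, 2, 3, 6, 449, 898, 1347, 2694
Sum = 1 + 2 + 3 + 6 + 449 + 898 + 1347 + 2694 = 5400

σ(2694) = 5400


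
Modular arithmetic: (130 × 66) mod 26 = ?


130 × 66 = 8580
8580 mod 26 = 0


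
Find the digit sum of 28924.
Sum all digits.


2 + 8 + 9 + 2 + 4 = 25


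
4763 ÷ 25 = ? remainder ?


4763 = 25 * 190 + 13
Check: 4750 + 13 = 4763

q = 190, r = 13


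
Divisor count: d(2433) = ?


2433 = 3^1 × 811^1
d(2433) = (1+1) × (1+1) = 4

4 divisors


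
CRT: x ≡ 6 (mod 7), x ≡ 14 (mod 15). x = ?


M = 7*15 = 105
M1 = M/7 = 15, M2 = M/15 = 7
M1^(-1) mod 7 = 1, M2^(-1) mod 15 = 13
x = 6*15*1 + 14*7*13 = 1364
1364 mod 105 = 104
Check: 104 mod 7 = 6 ✓, 104 mod 15 = 14 ✓

x ≡ 104 (mod 105)


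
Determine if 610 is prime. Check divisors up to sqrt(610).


610 / 2 = 305 (exact division)
610 is NOT prime.

No, 610 is not prime


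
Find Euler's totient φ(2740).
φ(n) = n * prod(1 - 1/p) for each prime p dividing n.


2740 = 2^2 × 5 × 137
Prime factors: 2, 5, 137
φ(2740) = 2740 × (1-1/2) × (1-1/5) × (1-1/137)
= 2740 × 1/2 × 4/5 × 136/137 = 1088

φ(2740) = 1088


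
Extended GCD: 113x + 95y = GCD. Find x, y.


Tabular extended Euclidean (each row: r = 113*s + 95*t):
r=113, s=1, t=0
r=95, s=0, t=1
q=1: r=18, s=1, t=-1   [113*(1) + 95*(-1) = 18]
q=5: r=5, s=-5, t=6   [113*(-5) + 95*(6) = 5]
q=3: r=3, s=16, t=-19   [113*(16) + 95*(-19) = 3]
q=1: r=2, s=-21, t=25   [113*(-21) + 95*(25) = 2]
q=1: r=1, s=37, t=-44   [113*(37) + 95*(-44) = 1]
q=2: r=0, s=-95, t=113   [113*(-95) + 95*(113) = 0]
GCD = 1; from the row with r=1: x=37, y=-44
Check: 113*(37) + 95*(-44) = 4181 - 4180 = 1

GCD = 1, x = 37, y = -44


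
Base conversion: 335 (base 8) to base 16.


335 (base 8) = 221 (decimal)
221 (decimal) = DD (base 16)


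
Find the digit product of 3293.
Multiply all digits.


3 × 2 × 9 × 3 = 162


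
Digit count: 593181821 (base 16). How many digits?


593181821 in base 16 = 235B3C7D
Number of digits = 8

8 digits (base 16)


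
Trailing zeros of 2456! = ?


floor(2456/5) = 491
floor(2456/25) = 98
floor(2456/125) = 19
floor(2456/625) = 3
Total = 611

611 trailing zeros


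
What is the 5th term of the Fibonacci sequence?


Sequence: 1, 1, 2, 3, 5
F(5) = 5


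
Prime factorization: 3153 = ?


3153 / 3 = 1051
1051 / 1051 = 1
3153 = 3 × 1051


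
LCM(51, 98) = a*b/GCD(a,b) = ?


GCD(51, 98) = 1
LCM = 51*98/1 = 4998/1 = 4998

LCM = 4998


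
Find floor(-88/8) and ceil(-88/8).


-88/8 = -11.0000
floor = -11
ceil = -11

floor = -11, ceil = -11


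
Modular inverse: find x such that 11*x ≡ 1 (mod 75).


Use the extended Euclidean algorithm on (75, 11); each row r = 75*s + 11*t:
r=75, s=1, t=0
r=11, s=0, t=1
q=6: r=9, s=1, t=-6   [75*(1) + 11*(-6) = 9]
q=1: r=2, s=-1, t=7   [75*(-1) + 11*(7) = 2]
q=4: r=1, s=5, t=-34   [75*(5) + 11*(-34) = 1]
q=2: r=0, s=-11, t=75   [75*(-11) + 11*(75) = 0]
GCD = 1 with t = -34, so 11*(-34) ≡ 1 (mod 75)
Inverse = -34 mod 75 = 41
Check: 11 * 41 = 451 ≡ 1 (mod 75)

11^(-1) ≡ 41 (mod 75)


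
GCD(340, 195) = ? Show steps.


340 = 1 * 195 + 145
195 = 1 * 145 + 50
145 = 2 * 50 + 45
50 = 1 * 45 + 5
45 = 9 * 5 + 0
GCD = 5


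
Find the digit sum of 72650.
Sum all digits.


7 + 2 + 6 + 5 + 0 = 20


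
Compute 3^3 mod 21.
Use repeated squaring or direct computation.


3^1 mod 21 = 3
3^2 mod 21 = 9
3^3 mod 21 = 6


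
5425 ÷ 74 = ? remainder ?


5425 = 74 * 73 + 23
Check: 5402 + 23 = 5425

q = 73, r = 23


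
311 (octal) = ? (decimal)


311 (base 8) = 201 (decimal)
201 (decimal) = 201 (base 10)


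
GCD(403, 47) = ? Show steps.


403 = 8 * 47 + 27
47 = 1 * 27 + 20
27 = 1 * 20 + 7
20 = 2 * 7 + 6
7 = 1 * 6 + 1
6 = 6 * 1 + 0
GCD = 1


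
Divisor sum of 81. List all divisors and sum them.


Divisors of 81: 1, 3, 9, 27, 81
Sum = 1 + 3 + 9 + 27 + 81 = 121

σ(81) = 121


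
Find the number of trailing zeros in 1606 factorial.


floor(1606/5) = 321
floor(1606/25) = 64
floor(1606/125) = 12
floor(1606/625) = 2
Total = 399

399 trailing zeros


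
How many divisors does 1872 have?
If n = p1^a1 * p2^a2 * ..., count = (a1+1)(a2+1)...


1872 = 2^4 × 3^2 × 13^1
d(1872) = (4+1) × (2+1) × (1+1) = 30

30 divisors


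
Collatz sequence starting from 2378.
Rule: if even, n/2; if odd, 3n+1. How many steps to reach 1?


2378 → 1189 → 3568 → 1784 → 892 → 446 → 223 → 670 → 335 → 1006 → 503 → 1510 → 755 → 2266 → 1133 → 3400 → 1700 → 850 → 425 → 1276 → 638 → 319 → 958 → 479 → 1438 → 719 → 2158 → 1079 → 3238 → 1619 → 4858 → 2429 → 7288 → 3644 → 1822 → 911 → 2734 → 1367 → 4102 → 2051 → 6154 → 3077 → 9232 → 4616 → 2308 → 1154 → 577 → 1732 → 866 → 433 → 1300 → 650 → 325 → 976 → 488 → 244 → 122 → 61 → 184 → 92 → 46 → 23 → 70 → 35 → 106 → 53 → 160 → 80 → 40 → 20 → 10 → 5 → 16 → 8 → 4 → 2 → 1
Total steps = 76

76 steps


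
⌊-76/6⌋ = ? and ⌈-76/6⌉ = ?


-76/6 = -12.6667
floor = -13
ceil = -12

floor = -13, ceil = -12


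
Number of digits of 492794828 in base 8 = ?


492794828 in base 8 = 3527671714
Number of digits = 10

10 digits (base 8)


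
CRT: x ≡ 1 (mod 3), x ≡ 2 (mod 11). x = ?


M = 3*11 = 33
M1 = M/3 = 11, M2 = M/11 = 3
M1^(-1) mod 3 = 2, M2^(-1) mod 11 = 4
x = 1*11*2 + 2*3*4 = 46
46 mod 33 = 13
Check: 13 mod 3 = 1 ✓, 13 mod 11 = 2 ✓

x ≡ 13 (mod 33)


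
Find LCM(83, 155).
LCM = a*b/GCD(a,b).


GCD(83, 155) = 1
LCM = 83*155/1 = 12865/1 = 12865

LCM = 12865


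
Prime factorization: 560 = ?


560 / 2 = 280
280 / 2 = 140
140 / 2 = 70
70 / 2 = 35
35 / 5 = 7
7 / 7 = 1
560 = 2^4 × 5 × 7


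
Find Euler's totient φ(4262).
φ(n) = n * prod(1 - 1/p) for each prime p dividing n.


4262 = 2 × 2131
Prime factors: 2, 2131
φ(4262) = 4262 × (1-1/2) × (1-1/2131)
= 4262 × 1/2 × 2130/2131 = 2130

φ(4262) = 2130


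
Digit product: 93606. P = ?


9 × 3 × 6 × 0 × 6 = 0


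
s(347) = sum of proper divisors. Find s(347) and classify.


Proper divisors: 1
Sum = 1 = 1
1 < 347 → deficient

s(347) = 1 (deficient)


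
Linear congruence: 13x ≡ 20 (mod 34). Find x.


GCD(13, 34) = 1, unique solution
a^(-1) mod 34 = 21
x = 21 * 20 mod 34 = 12

x ≡ 12 (mod 34)


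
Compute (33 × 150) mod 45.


33 × 150 = 4950
4950 mod 45 = 0


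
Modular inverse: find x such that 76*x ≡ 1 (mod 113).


Use the extended Euclidean algorithm on (113, 76); each row r = 113*s + 76*t:
r=113, s=1, t=0
r=76, s=0, t=1
q=1: r=37, s=1, t=-1   [113*(1) + 76*(-1) = 37]
q=2: r=2, s=-2, t=3   [113*(-2) + 76*(3) = 2]
q=18: r=1, s=37, t=-55   [113*(37) + 76*(-55) = 1]
q=2: r=0, s=-76, t=113   [113*(-76) + 76*(113) = 0]
GCD = 1 with t = -55, so 76*(-55) ≡ 1 (mod 113)
Inverse = -55 mod 113 = 58
Check: 76 * 58 = 4408 ≡ 1 (mod 113)

76^(-1) ≡ 58 (mod 113)


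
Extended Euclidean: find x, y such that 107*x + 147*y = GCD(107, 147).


Tabular extended Euclidean (each row: r = 107*s + 147*t):
r=107, s=1, t=0
r=147, s=0, t=1
q=0: r=107, s=1, t=0   [107*(1) + 147*(0) = 107]
q=1: r=40, s=-1, t=1   [107*(-1) + 147*(1) = 40]
q=2: r=27, s=3, t=-2   [107*(3) + 147*(-2) = 27]
q=1: r=13, s=-4, t=3   [107*(-4) + 147*(3) = 13]
q=2: r=1, s=11, t=-8   [107*(11) + 147*(-8) = 1]
q=13: r=0, s=-147, t=107   [107*(-147) + 147*(107) = 0]
GCD = 1; from the row with r=1: x=11, y=-8
Check: 107*(11) + 147*(-8) = 1177 - 1176 = 1

GCD = 1, x = 11, y = -8


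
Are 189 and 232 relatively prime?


Euclidean algorithm:
232 = 1 * 189 + 43
189 = 4 * 43 + 17
43 = 2 * 17 + 9
17 = 1 * 9 + 8
9 = 1 * 8 + 1
8 = 8 * 1 + 0
GCD(189, 232) = 1

Yes, coprime (GCD = 1)


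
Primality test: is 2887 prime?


Check divisors up to sqrt(2887) = 53.7308
No divisors found.
2887 is prime.

Yes, 2887 is prime


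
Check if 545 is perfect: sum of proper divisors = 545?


Proper divisors of 545: 1, 5, 109
Sum = 1 + 5 + 109 = 115

No, 545 is not perfect (115 ≠ 545)


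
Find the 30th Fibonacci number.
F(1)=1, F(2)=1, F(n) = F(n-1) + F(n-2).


Sequence: 1, 1, 2, 3, 5, 8, 13, 21, 34, 55, 89, 144, 233, 377, 610, 987, 1597, 2584, 4181, 6765, 10946, 17711, 28657, 46368, 75025, 121393, 196418, 317811, 514229, 832040
F(30) = 832040


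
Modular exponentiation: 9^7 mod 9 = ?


9^1 mod 9 = 0
9^2 mod 9 = 0
9^3 mod 9 = 0
9^4 mod 9 = 0
9^5 mod 9 = 0
9^6 mod 9 = 0
9^7 mod 9 = 0


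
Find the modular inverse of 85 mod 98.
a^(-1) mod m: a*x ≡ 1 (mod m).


Use the extended Euclidean algorithm on (98, 85); each row r = 98*s + 85*t:
r=98, s=1, t=0
r=85, s=0, t=1
q=1: r=13, s=1, t=-1   [98*(1) + 85*(-1) = 13]
q=6: r=7, s=-6, t=7   [98*(-6) + 85*(7) = 7]
q=1: r=6, s=7, t=-8   [98*(7) + 85*(-8) = 6]
q=1: r=1, s=-13, t=15   [98*(-13) + 85*(15) = 1]
q=6: r=0, s=85, t=-98   [98*(85) + 85*(-98) = 0]
GCD = 1 with t = 15, so 85*(15) ≡ 1 (mod 98)
Inverse = 15 mod 98 = 15
Check: 85 * 15 = 1275 ≡ 1 (mod 98)

85^(-1) ≡ 15 (mod 98)


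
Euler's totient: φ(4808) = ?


4808 = 2^3 × 601
Prime factors: 2, 601
φ(4808) = 4808 × (1-1/2) × (1-1/601)
= 4808 × 1/2 × 600/601 = 2400

φ(4808) = 2400


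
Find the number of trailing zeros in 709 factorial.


floor(709/5) = 141
floor(709/25) = 28
floor(709/125) = 5
floor(709/625) = 1
Total = 175

175 trailing zeros


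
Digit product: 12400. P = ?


1 × 2 × 4 × 0 × 0 = 0


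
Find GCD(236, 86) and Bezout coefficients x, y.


Tabular extended Euclidean (each row: r = 236*s + 86*t):
r=236, s=1, t=0
r=86, s=0, t=1
q=2: r=64, s=1, t=-2   [236*(1) + 86*(-2) = 64]
q=1: r=22, s=-1, t=3   [236*(-1) + 86*(3) = 22]
q=2: r=20, s=3, t=-8   [236*(3) + 86*(-8) = 20]
q=1: r=2, s=-4, t=11   [236*(-4) + 86*(11) = 2]
q=10: r=0, s=43, t=-118   [236*(43) + 86*(-118) = 0]
GCD = 2; from the row with r=2: x=-4, y=11
Check: 236*(-4) + 86*(11) = -944 + 946 = 2

GCD = 2, x = -4, y = 11


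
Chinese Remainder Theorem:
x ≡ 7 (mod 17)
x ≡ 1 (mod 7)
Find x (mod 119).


M = 17*7 = 119
M1 = M/17 = 7, M2 = M/7 = 17
M1^(-1) mod 17 = 5, M2^(-1) mod 7 = 5
x = 7*7*5 + 1*17*5 = 330
330 mod 119 = 92
Check: 92 mod 17 = 7 ✓, 92 mod 7 = 1 ✓

x ≡ 92 (mod 119)


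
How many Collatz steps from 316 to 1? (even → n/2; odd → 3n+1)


316 → 158 → 79 → 238 → 119 → 358 → 179 → 538 → 269 → 808 → 404 → 202 → 101 → 304 → 152 → 76 → 38 → 19 → 58 → 29 → 88 → 44 → 22 → 11 → 34 → 17 → 52 → 26 → 13 → 40 → 20 → 10 → 5 → 16 → 8 → 4 → 2 → 1
Total steps = 37

37 steps


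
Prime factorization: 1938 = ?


1938 / 2 = 969
969 / 3 = 323
323 / 17 = 19
19 / 19 = 1
1938 = 2 × 3 × 17 × 19


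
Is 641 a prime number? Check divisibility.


Check divisors up to sqrt(641) = 25.3180
No divisors found.
641 is prime.

Yes, 641 is prime


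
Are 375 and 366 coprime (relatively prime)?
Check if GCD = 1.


Euclidean algorithm:
375 = 1 * 366 + 9
366 = 40 * 9 + 6
9 = 1 * 6 + 3
6 = 2 * 3 + 0
GCD(375, 366) = 3

No, not coprime (GCD = 3)


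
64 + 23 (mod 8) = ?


64 + 23 = 87
87 mod 8 = 7


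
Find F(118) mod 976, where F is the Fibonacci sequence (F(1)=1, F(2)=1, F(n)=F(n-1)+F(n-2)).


F(k) mod 976 for k=1..118:
1, 1, 2, 3, 5, 8, 13, 21, 34, 55, 89, 144, 233, 377, 610, 11, 621, 632, 277, 909, 210, 143, 353, 496, 849, 369, 242, 611, 853, 488, 365, 853, 242, 119, 361, 480, 841, 345, 210, 555, 765, 344, 133, 477, 610, 111, 721, 832, 577, 433, 34, 467, 501, 968, 493, 485, 2, 487, 489, 0, 489, 489, 2, 491, 493, 8, 501, 509, 34, 543, 577, 144, 721, 865, 610, 499, 133, 632, 765, 421, 210, 631, 841, 496, 361, 857, 242, 123, 365, 488, 853, 365, 242, 607, 849, 480, 353, 833, 210, 67, 277, 344, 621, 965, 610, 599, 233, 832, 89, 921, 34, 955, 13, 968, 5, 973, 2, 975
F(118) mod 976 = 975


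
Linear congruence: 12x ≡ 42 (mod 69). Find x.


GCD(12, 69) = 3 divides 42
Divide: 4x ≡ 14 (mod 23)
x ≡ 15 (mod 23)


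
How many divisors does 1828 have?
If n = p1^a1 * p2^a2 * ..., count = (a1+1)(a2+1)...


1828 = 2^2 × 457^1
d(1828) = (2+1) × (1+1) = 6

6 divisors


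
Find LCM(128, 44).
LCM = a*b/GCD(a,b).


GCD(128, 44) = 4
LCM = 128*44/4 = 5632/4 = 1408

LCM = 1408


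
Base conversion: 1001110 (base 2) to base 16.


1001110 (base 2) = 78 (decimal)
78 (decimal) = 4E (base 16)


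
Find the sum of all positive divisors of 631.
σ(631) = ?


Divisors of 631: 1, 631
Sum = 1 + 631 = 632

σ(631) = 632


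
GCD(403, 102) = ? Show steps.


403 = 3 * 102 + 97
102 = 1 * 97 + 5
97 = 19 * 5 + 2
5 = 2 * 2 + 1
2 = 2 * 1 + 0
GCD = 1


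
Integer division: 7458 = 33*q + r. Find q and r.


7458 = 33 * 226 + 0
Check: 7458 + 0 = 7458

q = 226, r = 0


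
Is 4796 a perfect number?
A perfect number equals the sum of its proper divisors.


Proper divisors of 4796: 1, 2, 4, 11, 22, 44, 109, 218, 436, 1199, 2398
Sum = 1 + 2 + 4 + 11 + 22 + 44 + 109 + 218 + 436 + 1199 + 2398 = 4444

No, 4796 is not perfect (4444 ≠ 4796)


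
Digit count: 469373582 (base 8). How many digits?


469373582 in base 8 = 3376411216
Number of digits = 10

10 digits (base 8)


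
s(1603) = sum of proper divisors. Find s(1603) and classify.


Proper divisors: 1, 7, 229
Sum = 1 + 7 + 229 = 237
237 < 1603 → deficient

s(1603) = 237 (deficient)


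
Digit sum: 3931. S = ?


3 + 9 + 3 + 1 = 16


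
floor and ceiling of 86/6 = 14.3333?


86/6 = 14.3333
floor = 14
ceil = 15

floor = 14, ceil = 15


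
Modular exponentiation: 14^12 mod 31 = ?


14^1 mod 31 = 14
14^2 mod 31 = 10
14^3 mod 31 = 16
14^4 mod 31 = 7
14^5 mod 31 = 5
14^6 mod 31 = 8
14^7 mod 31 = 19
14^8 mod 31 = 18
14^9 mod 31 = 4
14^10 mod 31 = 25
14^11 mod 31 = 9
14^12 mod 31 = 2


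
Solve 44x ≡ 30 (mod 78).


GCD(44, 78) = 2 divides 30
Divide: 22x ≡ 15 (mod 39)
x ≡ 6 (mod 39)


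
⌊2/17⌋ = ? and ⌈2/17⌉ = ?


2/17 = 0.1176
floor = 0
ceil = 1

floor = 0, ceil = 1


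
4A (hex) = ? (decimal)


4A (base 16) = 74 (decimal)
74 (decimal) = 74 (base 10)


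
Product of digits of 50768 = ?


5 × 0 × 7 × 6 × 8 = 0


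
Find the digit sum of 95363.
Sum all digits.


9 + 5 + 3 + 6 + 3 = 26


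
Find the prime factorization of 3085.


3085 / 5 = 617
617 / 617 = 1
3085 = 5 × 617


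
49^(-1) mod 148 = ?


Use the extended Euclidean algorithm on (148, 49); each row r = 148*s + 49*t:
r=148, s=1, t=0
r=49, s=0, t=1
q=3: r=1, s=1, t=-3   [148*(1) + 49*(-3) = 1]
q=49: r=0, s=-49, t=148   [148*(-49) + 49*(148) = 0]
GCD = 1 with t = -3, so 49*(-3) ≡ 1 (mod 148)
Inverse = -3 mod 148 = 145
Check: 49 * 145 = 7105 ≡ 1 (mod 148)

49^(-1) ≡ 145 (mod 148)


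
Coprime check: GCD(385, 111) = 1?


Euclidean algorithm:
385 = 3 * 111 + 52
111 = 2 * 52 + 7
52 = 7 * 7 + 3
7 = 2 * 3 + 1
3 = 3 * 1 + 0
GCD(385, 111) = 1

Yes, coprime (GCD = 1)


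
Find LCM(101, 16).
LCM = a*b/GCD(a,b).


GCD(101, 16) = 1
LCM = 101*16/1 = 1616/1 = 1616

LCM = 1616


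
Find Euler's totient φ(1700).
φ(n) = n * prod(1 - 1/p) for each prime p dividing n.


1700 = 2^2 × 5^2 × 17
Prime factors: 2, 5, 17
φ(1700) = 1700 × (1-1/2) × (1-1/5) × (1-1/17)
= 1700 × 1/2 × 4/5 × 16/17 = 640

φ(1700) = 640
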